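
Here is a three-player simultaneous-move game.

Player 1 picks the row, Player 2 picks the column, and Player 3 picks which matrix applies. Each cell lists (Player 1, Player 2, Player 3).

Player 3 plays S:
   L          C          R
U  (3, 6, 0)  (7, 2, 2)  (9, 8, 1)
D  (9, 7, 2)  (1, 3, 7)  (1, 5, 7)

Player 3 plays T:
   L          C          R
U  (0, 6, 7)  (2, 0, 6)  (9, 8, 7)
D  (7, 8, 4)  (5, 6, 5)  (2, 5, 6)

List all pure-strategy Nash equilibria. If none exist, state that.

(U, L, S): Player 1 can switch to D (3 → 9). Not NE.
(U, L, T): Player 1 can switch to D (0 → 7). Not NE.
(U, C, S): Player 2 can switch to L (2 → 6). Not NE.
(U, C, T): Player 1 can switch to D (2 → 5). Not NE.
(U, R, S): Player 3 can switch to T (1 → 7). Not NE.
(U, R, T): Player 1 gets 9, best alternative 2; Player 2 gets 8, best alternative 6; Player 3 gets 7, best alternative 1. No profitable deviation — NE.
(D, L, S): Player 3 can switch to T (2 → 4). Not NE.
(D, L, T): Player 1 gets 7, best alternative 0; Player 2 gets 8, best alternative 6; Player 3 gets 4, best alternative 2. No profitable deviation — NE.
(D, C, S): Player 1 can switch to U (1 → 7). Not NE.
(D, C, T): Player 2 can switch to L (6 → 8). Not NE.
(D, R, S): Player 1 can switch to U (1 → 9). Not NE.
(D, R, T): Player 1 can switch to U (2 → 9). Not NE.

Pure-strategy Nash equilibria: (U, R, T) and (D, L, T)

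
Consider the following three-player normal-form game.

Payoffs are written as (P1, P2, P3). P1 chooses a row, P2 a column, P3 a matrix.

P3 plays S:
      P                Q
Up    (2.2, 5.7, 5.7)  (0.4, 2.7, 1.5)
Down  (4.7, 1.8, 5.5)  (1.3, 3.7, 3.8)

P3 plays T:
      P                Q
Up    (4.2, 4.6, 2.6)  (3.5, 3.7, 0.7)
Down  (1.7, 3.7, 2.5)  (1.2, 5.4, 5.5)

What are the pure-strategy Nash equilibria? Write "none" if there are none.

For each player, find the best response to each opponent profile; mutual best responses are the pure NE.
P1 against (P, S): payoffs 2.2, 4.7 → best response Down.
P1 against (P, T): payoffs 4.2, 1.7 → best response Up.
P1 against (Q, S): payoffs 0.4, 1.3 → best response Down.
P1 against (Q, T): payoffs 3.5, 1.2 → best response Up.
P2 against (Up, S): payoffs 5.7, 2.7 → best response P.
P2 against (Up, T): payoffs 4.6, 3.7 → best response P.
P2 against (Down, S): payoffs 1.8, 3.7 → best response Q.
P2 against (Down, T): payoffs 3.7, 5.4 → best response Q.
P3 against (Up, P): payoffs 5.7, 2.6 → best response S.
P3 against (Up, Q): payoffs 1.5, 0.7 → best response S.
P3 against (Down, P): payoffs 5.5, 2.5 → best response S.
P3 against (Down, Q): payoffs 3.8, 5.5 → best response T.
No profile is a mutual best response for all players.

There is no pure-strategy Nash equilibrium.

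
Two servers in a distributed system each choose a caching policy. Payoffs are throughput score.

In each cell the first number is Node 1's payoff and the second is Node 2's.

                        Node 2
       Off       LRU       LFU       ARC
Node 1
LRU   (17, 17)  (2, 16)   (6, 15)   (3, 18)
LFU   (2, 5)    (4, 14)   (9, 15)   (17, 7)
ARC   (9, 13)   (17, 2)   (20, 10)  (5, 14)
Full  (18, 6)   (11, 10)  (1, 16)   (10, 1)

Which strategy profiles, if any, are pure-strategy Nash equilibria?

There is no pure-strategy Nash equilibrium.

For each strategy profile, look for a profitable unilateral deviation.
(LRU, Off): Node 1 can switch to Full (17 → 18). Not NE.
(LRU, LRU): Node 1 can switch to LFU (2 → 4). Not NE.
(LRU, LFU): Node 1 can switch to LFU (6 → 9). Not NE.
(LRU, ARC): Node 1 can switch to LFU (3 → 17). Not NE.
(LFU, Off): Node 1 can switch to LRU (2 → 17). Not NE.
(LFU, LRU): Node 1 can switch to ARC (4 → 17). Not NE.
(LFU, LFU): Node 1 can switch to ARC (9 → 20). Not NE.
(LFU, ARC): Node 2 can switch to LRU (7 → 14). Not NE.
(ARC, Off): Node 1 can switch to LRU (9 → 17). Not NE.
(ARC, LRU): Node 2 can switch to Off (2 → 13). Not NE.
(The remaining 6 profiles each have a profitable deviation by the same check.)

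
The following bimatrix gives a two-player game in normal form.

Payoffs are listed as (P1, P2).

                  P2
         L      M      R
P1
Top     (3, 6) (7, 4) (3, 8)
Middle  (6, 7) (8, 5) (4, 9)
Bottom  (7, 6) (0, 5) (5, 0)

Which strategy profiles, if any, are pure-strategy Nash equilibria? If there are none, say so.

Mark each player's best response to every combination of opponents' strategies; a profile where every player is best-responding is a pure Nash equilibrium.
P1 against L: payoffs 3, 6, 7 → best response Bottom.
P1 against M: payoffs 7, 8, 0 → best response Middle.
P1 against R: payoffs 3, 4, 5 → best response Bottom.
P2 against Top: payoffs 6, 4, 8 → best response R.
P2 against Middle: payoffs 7, 5, 9 → best response R.
P2 against Bottom: payoffs 6, 5, 0 → best response L.
Mutual best responses: (Bottom, L).

The unique pure-strategy Nash equilibrium is (Bottom, L).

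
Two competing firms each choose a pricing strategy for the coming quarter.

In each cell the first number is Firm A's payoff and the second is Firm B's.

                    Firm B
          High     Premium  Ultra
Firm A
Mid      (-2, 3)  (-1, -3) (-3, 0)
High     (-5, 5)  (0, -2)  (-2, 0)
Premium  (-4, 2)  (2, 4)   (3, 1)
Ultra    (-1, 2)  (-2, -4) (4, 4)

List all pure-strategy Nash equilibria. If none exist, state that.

Pure-strategy Nash equilibria: (Premium, Premium); (Ultra, Ultra)

(Mid, High): Firm A can switch to Ultra (-2 → -1). Not NE.
(Mid, Premium): Firm A can switch to High (-1 → 0). Not NE.
(Mid, Ultra): Firm A can switch to High (-3 → -2). Not NE.
(High, High): Firm A can switch to Mid (-5 → -2). Not NE.
(High, Premium): Firm A can switch to Premium (0 → 2). Not NE.
(High, Ultra): Firm A can switch to Premium (-2 → 3). Not NE.
(Premium, High): Firm A can switch to Mid (-4 → -2). Not NE.
(Premium, Premium): Firm A gets 2, best alternative 0; Firm B gets 4, best alternative 2. No profitable deviation — NE.
(Premium, Ultra): Firm A can switch to Ultra (3 → 4). Not NE.
(Ultra, Ultra): Firm A gets 4, best alternative 3; Firm B gets 4, best alternative 2. No profitable deviation — NE.
(The remaining 2 profiles each have a profitable deviation by the same check.)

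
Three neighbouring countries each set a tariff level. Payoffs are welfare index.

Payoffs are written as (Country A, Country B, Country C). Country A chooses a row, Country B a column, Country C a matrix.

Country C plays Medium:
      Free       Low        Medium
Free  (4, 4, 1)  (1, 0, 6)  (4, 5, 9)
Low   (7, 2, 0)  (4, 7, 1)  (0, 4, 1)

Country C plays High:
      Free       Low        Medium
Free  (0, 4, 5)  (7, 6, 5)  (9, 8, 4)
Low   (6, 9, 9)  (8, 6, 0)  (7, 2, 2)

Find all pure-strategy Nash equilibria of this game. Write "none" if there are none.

Pure-strategy Nash equilibria: (Free, Medium, Medium) and (Low, Free, High) and (Low, Low, Medium)

Check each profile: it is a Nash equilibrium iff no player can strictly gain by switching unilaterally.
(Free, Free, Medium): Country A can switch to Low (4 → 7). Not NE.
(Free, Free, High): Country A can switch to Low (0 → 6). Not NE.
(Free, Low, Medium): Country A can switch to Low (1 → 4). Not NE.
(Free, Low, High): Country A can switch to Low (7 → 8). Not NE.
(Free, Medium, Medium): Country A gets 4, best alternative 0; Country B gets 5, best alternative 4; Country C gets 9, best alternative 4. No profitable deviation — NE.
(Free, Medium, High): Country C can switch to Medium (4 → 9). Not NE.
(Low, Free, Medium): Country B can switch to Low (2 → 7). Not NE.
(Low, Free, High): Country A gets 6, best alternative 0; Country B gets 9, best alternative 6; Country C gets 9, best alternative 0. No profitable deviation — NE.
(Low, Low, Medium): Country A gets 4, best alternative 1; Country B gets 7, best alternative 4; Country C gets 1, best alternative 0. No profitable deviation — NE.
(Low, Low, High): Country B can switch to Free (6 → 9). Not NE.
(Low, Medium, Medium): Country A can switch to Free (0 → 4). Not NE.
(Low, Medium, High): Country A can switch to Free (7 → 9). Not NE.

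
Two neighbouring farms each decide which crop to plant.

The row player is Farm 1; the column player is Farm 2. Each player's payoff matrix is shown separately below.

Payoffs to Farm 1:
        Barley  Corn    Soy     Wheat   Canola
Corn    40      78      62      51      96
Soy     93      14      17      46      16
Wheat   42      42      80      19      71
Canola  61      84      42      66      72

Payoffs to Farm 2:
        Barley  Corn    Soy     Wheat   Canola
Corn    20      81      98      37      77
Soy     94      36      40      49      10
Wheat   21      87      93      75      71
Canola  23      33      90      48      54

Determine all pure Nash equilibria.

Check each profile: it is a Nash equilibrium iff no player can strictly gain by switching unilaterally.
(Corn, Barley): Farm 1 can switch to Soy (40 → 93). Not NE.
(Corn, Corn): Farm 1 can switch to Canola (78 → 84). Not NE.
(Corn, Soy): Farm 1 can switch to Wheat (62 → 80). Not NE.
(Corn, Wheat): Farm 1 can switch to Canola (51 → 66). Not NE.
(Corn, Canola): Farm 2 can switch to Corn (77 → 81). Not NE.
(Soy, Barley): Farm 1 gets 93, best alternative 61; Farm 2 gets 94, best alternative 49. No profitable deviation — NE.
(Soy, Corn): Farm 1 can switch to Corn (14 → 78). Not NE.
(Soy, Soy): Farm 1 can switch to Corn (17 → 62). Not NE.
(Soy, Wheat): Farm 1 can switch to Corn (46 → 51). Not NE.
(Soy, Canola): Farm 1 can switch to Corn (16 → 96). Not NE.
(Wheat, Barley): Farm 1 can switch to Soy (42 → 93). Not NE.
(Wheat, Soy): Farm 1 gets 80, best alternative 62; Farm 2 gets 93, best alternative 87. No profitable deviation — NE.
(The remaining 8 profiles each have a profitable deviation by the same check.)

Pure-strategy Nash equilibria: (Soy, Barley); (Wheat, Soy)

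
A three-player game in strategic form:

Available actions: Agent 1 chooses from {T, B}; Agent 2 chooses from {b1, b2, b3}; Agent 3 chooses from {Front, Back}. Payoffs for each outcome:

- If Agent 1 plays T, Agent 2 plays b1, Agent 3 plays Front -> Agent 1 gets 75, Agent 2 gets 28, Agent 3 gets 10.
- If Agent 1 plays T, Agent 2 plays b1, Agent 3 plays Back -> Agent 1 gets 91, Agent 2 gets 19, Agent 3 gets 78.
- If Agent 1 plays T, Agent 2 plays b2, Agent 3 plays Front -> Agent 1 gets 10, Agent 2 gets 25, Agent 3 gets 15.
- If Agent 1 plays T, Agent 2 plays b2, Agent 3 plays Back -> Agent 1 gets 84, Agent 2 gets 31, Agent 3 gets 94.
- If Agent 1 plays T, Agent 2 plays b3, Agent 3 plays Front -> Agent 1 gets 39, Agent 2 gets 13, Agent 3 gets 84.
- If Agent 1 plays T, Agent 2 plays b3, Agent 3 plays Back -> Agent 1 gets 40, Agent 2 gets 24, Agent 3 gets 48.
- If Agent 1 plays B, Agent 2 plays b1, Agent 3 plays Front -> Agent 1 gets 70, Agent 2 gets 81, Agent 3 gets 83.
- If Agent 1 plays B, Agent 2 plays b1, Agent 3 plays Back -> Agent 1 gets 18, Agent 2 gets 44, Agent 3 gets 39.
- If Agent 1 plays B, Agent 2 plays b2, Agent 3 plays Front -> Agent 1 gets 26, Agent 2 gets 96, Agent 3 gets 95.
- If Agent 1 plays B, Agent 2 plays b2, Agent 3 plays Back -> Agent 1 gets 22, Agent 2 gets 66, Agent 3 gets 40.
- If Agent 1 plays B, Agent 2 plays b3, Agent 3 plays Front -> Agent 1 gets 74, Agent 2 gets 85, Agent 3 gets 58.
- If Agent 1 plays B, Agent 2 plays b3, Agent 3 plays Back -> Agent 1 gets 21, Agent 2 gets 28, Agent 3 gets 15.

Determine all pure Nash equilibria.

(T, b1, Front): Agent 3 can switch to Back (10 → 78). Not NE.
(T, b1, Back): Agent 2 can switch to b2 (19 → 31). Not NE.
(T, b2, Front): Agent 1 can switch to B (10 → 26). Not NE.
(T, b2, Back): Agent 1 gets 84, best alternative 22; Agent 2 gets 31, best alternative 24; Agent 3 gets 94, best alternative 15. No profitable deviation — NE.
(T, b3, Front): Agent 1 can switch to B (39 → 74). Not NE.
(T, b3, Back): Agent 2 can switch to b2 (24 → 31). Not NE.
(B, b1, Front): Agent 1 can switch to T (70 → 75). Not NE.
(B, b1, Back): Agent 1 can switch to T (18 → 91). Not NE.
(B, b2, Front): Agent 1 gets 26, best alternative 10; Agent 2 gets 96, best alternative 85; Agent 3 gets 95, best alternative 40. No profitable deviation — NE.
(B, b2, Back): Agent 1 can switch to T (22 → 84). Not NE.
(The remaining 2 profiles each have a profitable deviation by the same check.)

(T, b2, Back); (B, b2, Front)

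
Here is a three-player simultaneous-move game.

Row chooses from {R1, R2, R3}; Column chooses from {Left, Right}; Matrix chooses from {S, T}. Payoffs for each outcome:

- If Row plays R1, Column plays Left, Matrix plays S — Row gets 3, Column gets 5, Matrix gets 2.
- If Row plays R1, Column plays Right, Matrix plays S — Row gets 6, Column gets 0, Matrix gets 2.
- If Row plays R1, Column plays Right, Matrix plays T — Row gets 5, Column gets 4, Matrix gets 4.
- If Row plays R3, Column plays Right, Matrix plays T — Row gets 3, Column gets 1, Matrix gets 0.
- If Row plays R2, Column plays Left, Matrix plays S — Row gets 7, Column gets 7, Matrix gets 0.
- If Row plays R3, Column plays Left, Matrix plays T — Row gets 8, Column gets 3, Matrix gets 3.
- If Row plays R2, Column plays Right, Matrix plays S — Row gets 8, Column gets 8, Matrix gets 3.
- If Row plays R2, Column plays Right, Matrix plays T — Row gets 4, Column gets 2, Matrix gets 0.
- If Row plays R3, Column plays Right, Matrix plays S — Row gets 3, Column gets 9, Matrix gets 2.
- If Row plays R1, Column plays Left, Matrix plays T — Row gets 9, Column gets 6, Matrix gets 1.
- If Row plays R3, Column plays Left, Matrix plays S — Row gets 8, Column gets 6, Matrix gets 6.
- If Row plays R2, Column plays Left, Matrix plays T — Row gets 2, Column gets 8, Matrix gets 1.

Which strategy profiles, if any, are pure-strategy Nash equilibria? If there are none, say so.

(R2, Right, S)

Mark each player's best response to every combination of opponents' strategies; a profile where every player is best-responding is a pure Nash equilibrium.
Row against (Left, S): payoffs 3, 7, 8 → best response R3.
Row against (Left, T): payoffs 9, 2, 8 → best response R1.
Row against (Right, S): payoffs 6, 8, 3 → best response R2.
Row against (Right, T): payoffs 5, 4, 3 → best response R1.
Column against (R1, S): payoffs 5, 0 → best response Left.
Column against (R1, T): payoffs 6, 4 → best response Left.
Column against (R2, S): payoffs 7, 8 → best response Right.
Column against (R2, T): payoffs 8, 2 → best response Left.
Column against (R3, S): payoffs 6, 9 → best response Right.
Column against (R3, T): payoffs 3, 1 → best response Left.
Matrix against (R1, Left): payoffs 2, 1 → best response S.
Matrix against (R1, Right): payoffs 2, 4 → best response T.
Matrix against (R2, Left): payoffs 0, 1 → best response T.
Matrix against (R2, Right): payoffs 3, 0 → best response S.
Matrix against (R3, Left): payoffs 6, 3 → best response S.
Matrix against (R3, Right): payoffs 2, 0 → best response S.
Mutual best responses: (R2, Right, S).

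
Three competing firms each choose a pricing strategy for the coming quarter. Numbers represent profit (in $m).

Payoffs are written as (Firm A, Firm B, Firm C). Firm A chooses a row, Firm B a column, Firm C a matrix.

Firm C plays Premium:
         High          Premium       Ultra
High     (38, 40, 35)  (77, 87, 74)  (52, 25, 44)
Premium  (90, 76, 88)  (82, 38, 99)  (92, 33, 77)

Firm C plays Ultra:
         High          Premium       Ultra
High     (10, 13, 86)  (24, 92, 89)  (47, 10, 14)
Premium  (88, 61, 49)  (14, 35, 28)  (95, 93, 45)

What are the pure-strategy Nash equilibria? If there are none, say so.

The pure Nash equilibria are (High, Premium, Ultra) and (Premium, High, Premium).

(High, High, Premium): Firm A can switch to Premium (38 → 90). Not NE.
(High, High, Ultra): Firm A can switch to Premium (10 → 88). Not NE.
(High, Premium, Premium): Firm A can switch to Premium (77 → 82). Not NE.
(High, Premium, Ultra): Firm A gets 24, best alternative 14; Firm B gets 92, best alternative 13; Firm C gets 89, best alternative 74. No profitable deviation — NE.
(High, Ultra, Premium): Firm A can switch to Premium (52 → 92). Not NE.
(High, Ultra, Ultra): Firm A can switch to Premium (47 → 95). Not NE.
(Premium, High, Premium): Firm A gets 90, best alternative 38; Firm B gets 76, best alternative 38; Firm C gets 88, best alternative 49. No profitable deviation — NE.
(Premium, High, Ultra): Firm B can switch to Ultra (61 → 93). Not NE.
(The remaining 4 profiles each have a profitable deviation by the same check.)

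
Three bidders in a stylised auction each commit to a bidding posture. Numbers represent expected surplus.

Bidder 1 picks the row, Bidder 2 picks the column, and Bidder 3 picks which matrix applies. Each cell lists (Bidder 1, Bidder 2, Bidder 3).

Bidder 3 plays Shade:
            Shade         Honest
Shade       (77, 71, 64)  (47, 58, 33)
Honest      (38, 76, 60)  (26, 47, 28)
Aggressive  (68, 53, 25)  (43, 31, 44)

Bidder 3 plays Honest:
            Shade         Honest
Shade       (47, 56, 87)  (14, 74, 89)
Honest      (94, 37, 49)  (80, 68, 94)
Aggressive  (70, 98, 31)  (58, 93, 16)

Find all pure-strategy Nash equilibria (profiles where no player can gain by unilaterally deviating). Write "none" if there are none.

Pure NE: (Honest, Honest, Honest)

Bidder 1 against (Shade, Shade): payoffs 77, 38, 68 → best response Shade.
Bidder 1 against (Shade, Honest): payoffs 47, 94, 70 → best response Honest.
Bidder 1 against (Honest, Shade): payoffs 47, 26, 43 → best response Shade.
Bidder 1 against (Honest, Honest): payoffs 14, 80, 58 → best response Honest.
Bidder 2 against (Shade, Shade): payoffs 71, 58 → best response Shade.
Bidder 2 against (Shade, Honest): payoffs 56, 74 → best response Honest.
Bidder 2 against (Honest, Shade): payoffs 76, 47 → best response Shade.
Bidder 2 against (Honest, Honest): payoffs 37, 68 → best response Honest.
Bidder 2 against (Aggressive, Shade): payoffs 53, 31 → best response Shade.
Bidder 2 against (Aggressive, Honest): payoffs 98, 93 → best response Shade.
Bidder 3 against (Shade, Shade): payoffs 64, 87 → best response Honest.
Bidder 3 against (Shade, Honest): payoffs 33, 89 → best response Honest.
Bidder 3 against (Honest, Shade): payoffs 60, 49 → best response Shade.
Bidder 3 against (Honest, Honest): payoffs 28, 94 → best response Honest.
Bidder 3 against (Aggressive, Shade): payoffs 25, 31 → best response Honest.
Bidder 3 against (Aggressive, Honest): payoffs 44, 16 → best response Shade.
Mutual best responses: (Honest, Honest, Honest).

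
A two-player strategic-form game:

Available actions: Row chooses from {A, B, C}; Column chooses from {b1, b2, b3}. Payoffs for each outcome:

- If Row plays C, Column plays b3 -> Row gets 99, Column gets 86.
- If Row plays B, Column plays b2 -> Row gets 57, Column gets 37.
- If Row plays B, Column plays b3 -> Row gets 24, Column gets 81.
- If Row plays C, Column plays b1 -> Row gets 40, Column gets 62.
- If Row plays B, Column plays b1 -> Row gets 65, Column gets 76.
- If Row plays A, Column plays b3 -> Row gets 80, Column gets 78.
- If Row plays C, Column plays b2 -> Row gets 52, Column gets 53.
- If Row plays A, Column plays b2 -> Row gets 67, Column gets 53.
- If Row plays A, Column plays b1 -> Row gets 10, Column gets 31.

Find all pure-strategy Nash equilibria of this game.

Pure NE: (C, b3)

(A, b1): Row can switch to B (10 → 65). Not NE.
(A, b2): Column can switch to b3 (53 → 78). Not NE.
(A, b3): Row can switch to C (80 → 99). Not NE.
(B, b1): Column can switch to b3 (76 → 81). Not NE.
(B, b2): Row can switch to A (57 → 67). Not NE.
(B, b3): Row can switch to A (24 → 80). Not NE.
(C, b1): Row can switch to B (40 → 65). Not NE.
(C, b2): Row can switch to A (52 → 67). Not NE.
(C, b3): Row gets 99, best alternative 80; Column gets 86, best alternative 62. No profitable deviation — NE.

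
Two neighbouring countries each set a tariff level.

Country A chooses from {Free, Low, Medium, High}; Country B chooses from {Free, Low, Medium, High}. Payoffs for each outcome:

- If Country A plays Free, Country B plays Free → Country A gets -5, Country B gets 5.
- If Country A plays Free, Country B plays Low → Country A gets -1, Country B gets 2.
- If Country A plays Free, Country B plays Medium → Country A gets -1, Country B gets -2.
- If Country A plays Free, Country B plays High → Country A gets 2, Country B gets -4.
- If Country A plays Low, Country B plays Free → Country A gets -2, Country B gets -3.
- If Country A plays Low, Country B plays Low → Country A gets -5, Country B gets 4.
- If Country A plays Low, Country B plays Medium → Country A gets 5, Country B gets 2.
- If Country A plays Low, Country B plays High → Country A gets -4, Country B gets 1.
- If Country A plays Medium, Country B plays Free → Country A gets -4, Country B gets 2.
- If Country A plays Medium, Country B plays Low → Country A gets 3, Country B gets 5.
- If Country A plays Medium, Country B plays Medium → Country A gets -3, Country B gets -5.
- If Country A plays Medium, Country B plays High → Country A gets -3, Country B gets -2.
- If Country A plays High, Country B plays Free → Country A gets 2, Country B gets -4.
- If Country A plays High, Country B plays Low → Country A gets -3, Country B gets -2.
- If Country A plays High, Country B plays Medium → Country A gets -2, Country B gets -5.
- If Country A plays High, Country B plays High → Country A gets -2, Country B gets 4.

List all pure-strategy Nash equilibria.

(Medium, Low)

(Free, Free): Country A can switch to Low (-5 → -2). Not NE.
(Free, Low): Country A can switch to Medium (-1 → 3). Not NE.
(Free, Medium): Country A can switch to Low (-1 → 5). Not NE.
(Free, High): Country B can switch to Free (-4 → 5). Not NE.
(Low, Free): Country A can switch to High (-2 → 2). Not NE.
(Low, Low): Country A can switch to Free (-5 → -1). Not NE.
(Low, Medium): Country B can switch to Low (2 → 4). Not NE.
(Low, High): Country A can switch to Free (-4 → 2). Not NE.
(Medium, Free): Country A can switch to Low (-4 → -2). Not NE.
(Medium, Low): Country A gets 3, best alternative -1; Country B gets 5, best alternative 2. No profitable deviation — NE.
(Medium, Medium): Country A can switch to Free (-3 → -1). Not NE.
(Medium, High): Country A can switch to Free (-3 → 2). Not NE.
(High, Free): Country B can switch to Low (-4 → -2). Not NE.
(The remaining 3 profiles each have a profitable deviation by the same check.)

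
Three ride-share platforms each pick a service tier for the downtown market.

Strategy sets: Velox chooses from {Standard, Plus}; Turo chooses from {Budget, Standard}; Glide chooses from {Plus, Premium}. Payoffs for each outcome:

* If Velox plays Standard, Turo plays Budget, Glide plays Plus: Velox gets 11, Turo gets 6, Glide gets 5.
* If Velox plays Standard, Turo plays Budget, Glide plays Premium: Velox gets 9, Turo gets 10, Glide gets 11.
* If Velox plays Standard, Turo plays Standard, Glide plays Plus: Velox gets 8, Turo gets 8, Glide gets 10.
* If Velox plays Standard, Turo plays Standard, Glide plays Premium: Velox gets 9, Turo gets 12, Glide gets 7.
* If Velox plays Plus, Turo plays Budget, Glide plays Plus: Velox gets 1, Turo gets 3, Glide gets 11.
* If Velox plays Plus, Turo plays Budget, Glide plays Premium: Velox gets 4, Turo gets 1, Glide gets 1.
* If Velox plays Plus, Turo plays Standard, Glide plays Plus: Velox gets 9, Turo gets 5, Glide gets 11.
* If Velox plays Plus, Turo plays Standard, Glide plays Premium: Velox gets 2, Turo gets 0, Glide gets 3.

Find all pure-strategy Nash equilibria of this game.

The unique pure-strategy Nash equilibrium is (Plus, Standard, Plus).

(Standard, Budget, Plus): Turo can switch to Standard (6 → 8). Not NE.
(Standard, Budget, Premium): Turo can switch to Standard (10 → 12). Not NE.
(Standard, Standard, Plus): Velox can switch to Plus (8 → 9). Not NE.
(Standard, Standard, Premium): Glide can switch to Plus (7 → 10). Not NE.
(Plus, Budget, Plus): Velox can switch to Standard (1 → 11). Not NE.
(Plus, Budget, Premium): Velox can switch to Standard (4 → 9). Not NE.
(Plus, Standard, Plus): Velox gets 9, best alternative 8; Turo gets 5, best alternative 3; Glide gets 11, best alternative 3. No profitable deviation — NE.
(Plus, Standard, Premium): Velox can switch to Standard (2 → 9). Not NE.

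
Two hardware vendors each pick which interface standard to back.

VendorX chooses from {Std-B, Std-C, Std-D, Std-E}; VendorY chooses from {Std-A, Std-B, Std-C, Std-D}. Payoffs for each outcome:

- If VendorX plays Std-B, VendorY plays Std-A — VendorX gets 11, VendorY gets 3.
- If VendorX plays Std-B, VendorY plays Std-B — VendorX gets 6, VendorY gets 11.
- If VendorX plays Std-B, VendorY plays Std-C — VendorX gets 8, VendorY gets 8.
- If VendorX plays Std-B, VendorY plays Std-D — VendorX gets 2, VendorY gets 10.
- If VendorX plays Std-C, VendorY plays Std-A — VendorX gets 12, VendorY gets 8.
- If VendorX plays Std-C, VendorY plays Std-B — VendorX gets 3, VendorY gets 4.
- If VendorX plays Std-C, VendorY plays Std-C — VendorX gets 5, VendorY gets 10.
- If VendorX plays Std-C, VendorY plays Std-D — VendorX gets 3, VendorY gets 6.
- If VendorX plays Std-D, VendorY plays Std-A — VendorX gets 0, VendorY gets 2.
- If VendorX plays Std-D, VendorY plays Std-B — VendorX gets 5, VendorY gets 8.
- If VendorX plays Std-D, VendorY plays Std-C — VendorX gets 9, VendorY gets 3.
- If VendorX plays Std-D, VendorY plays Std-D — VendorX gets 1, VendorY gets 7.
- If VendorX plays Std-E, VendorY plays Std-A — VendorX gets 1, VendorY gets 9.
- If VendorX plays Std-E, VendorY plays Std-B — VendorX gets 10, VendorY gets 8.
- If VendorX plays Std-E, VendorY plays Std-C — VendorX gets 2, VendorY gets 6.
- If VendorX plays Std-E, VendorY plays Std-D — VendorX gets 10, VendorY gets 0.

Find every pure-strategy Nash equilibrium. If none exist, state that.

VendorX against Std-A: payoffs 11, 12, 0, 1 → best response Std-C.
VendorX against Std-B: payoffs 6, 3, 5, 10 → best response Std-E.
VendorX against Std-C: payoffs 8, 5, 9, 2 → best response Std-D.
VendorX against Std-D: payoffs 2, 3, 1, 10 → best response Std-E.
VendorY against Std-B: payoffs 3, 11, 8, 10 → best response Std-B.
VendorY against Std-C: payoffs 8, 4, 10, 6 → best response Std-C.
VendorY against Std-D: payoffs 2, 8, 3, 7 → best response Std-B.
VendorY against Std-E: payoffs 9, 8, 6, 0 → best response Std-A.
No profile is a mutual best response for all players.

This game has no pure Nash equilibrium.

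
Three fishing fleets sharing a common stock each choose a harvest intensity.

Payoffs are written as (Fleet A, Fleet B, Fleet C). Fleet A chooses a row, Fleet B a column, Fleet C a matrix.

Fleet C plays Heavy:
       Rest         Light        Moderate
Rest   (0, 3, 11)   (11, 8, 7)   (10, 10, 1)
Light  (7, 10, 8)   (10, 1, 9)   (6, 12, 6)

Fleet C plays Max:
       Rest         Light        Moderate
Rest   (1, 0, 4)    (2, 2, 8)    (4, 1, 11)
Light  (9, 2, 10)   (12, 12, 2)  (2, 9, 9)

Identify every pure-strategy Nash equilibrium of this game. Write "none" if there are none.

This game has no pure Nash equilibrium.

Fleet A against (Rest, Heavy): payoffs 0, 7 → best response Light.
Fleet A against (Rest, Max): payoffs 1, 9 → best response Light.
Fleet A against (Light, Heavy): payoffs 11, 10 → best response Rest.
Fleet A against (Light, Max): payoffs 2, 12 → best response Light.
Fleet A against (Moderate, Heavy): payoffs 10, 6 → best response Rest.
Fleet A against (Moderate, Max): payoffs 4, 2 → best response Rest.
Fleet B against (Rest, Heavy): payoffs 3, 8, 10 → best response Moderate.
Fleet B against (Rest, Max): payoffs 0, 2, 1 → best response Light.
Fleet B against (Light, Heavy): payoffs 10, 1, 12 → best response Moderate.
Fleet B against (Light, Max): payoffs 2, 12, 9 → best response Light.
Fleet C against (Rest, Rest): payoffs 11, 4 → best response Heavy.
Fleet C against (Rest, Light): payoffs 7, 8 → best response Max.
Fleet C against (Rest, Moderate): payoffs 1, 11 → best response Max.
Fleet C against (Light, Rest): payoffs 8, 10 → best response Max.
Fleet C against (Light, Light): payoffs 9, 2 → best response Heavy.
Fleet C against (Light, Moderate): payoffs 6, 9 → best response Max.
No profile is a mutual best response for all players.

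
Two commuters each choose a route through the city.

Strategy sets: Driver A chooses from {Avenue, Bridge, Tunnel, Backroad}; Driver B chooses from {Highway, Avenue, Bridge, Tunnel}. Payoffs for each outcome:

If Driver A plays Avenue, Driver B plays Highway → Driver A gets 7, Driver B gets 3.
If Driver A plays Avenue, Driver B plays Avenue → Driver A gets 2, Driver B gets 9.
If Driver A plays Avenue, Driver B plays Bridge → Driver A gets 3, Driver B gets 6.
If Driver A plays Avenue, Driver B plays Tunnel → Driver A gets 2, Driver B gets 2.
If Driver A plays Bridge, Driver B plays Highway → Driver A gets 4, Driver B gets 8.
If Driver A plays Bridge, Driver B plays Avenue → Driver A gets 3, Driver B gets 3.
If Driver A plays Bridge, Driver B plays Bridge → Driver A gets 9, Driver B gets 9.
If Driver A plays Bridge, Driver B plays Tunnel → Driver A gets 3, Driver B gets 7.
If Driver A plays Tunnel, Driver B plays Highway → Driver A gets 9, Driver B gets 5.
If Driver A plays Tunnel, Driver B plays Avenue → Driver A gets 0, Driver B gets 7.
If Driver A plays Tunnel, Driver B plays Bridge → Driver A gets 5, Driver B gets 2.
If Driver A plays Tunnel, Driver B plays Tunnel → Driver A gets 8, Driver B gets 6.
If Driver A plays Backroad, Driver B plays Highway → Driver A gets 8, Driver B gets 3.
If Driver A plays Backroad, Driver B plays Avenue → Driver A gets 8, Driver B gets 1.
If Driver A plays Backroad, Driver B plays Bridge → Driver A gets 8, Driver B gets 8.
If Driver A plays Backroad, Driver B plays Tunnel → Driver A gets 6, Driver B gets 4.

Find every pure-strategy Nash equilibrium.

For each player, find the best response to each opponent profile; mutual best responses are the pure NE.
Driver A against Highway: payoffs 7, 4, 9, 8 → best response Tunnel.
Driver A against Avenue: payoffs 2, 3, 0, 8 → best response Backroad.
Driver A against Bridge: payoffs 3, 9, 5, 8 → best response Bridge.
Driver A against Tunnel: payoffs 2, 3, 8, 6 → best response Tunnel.
Driver B against Avenue: payoffs 3, 9, 6, 2 → best response Avenue.
Driver B against Bridge: payoffs 8, 3, 9, 7 → best response Bridge.
Driver B against Tunnel: payoffs 5, 7, 2, 6 → best response Avenue.
Driver B against Backroad: payoffs 3, 1, 8, 4 → best response Bridge.
Mutual best responses: (Bridge, Bridge).

(Bridge, Bridge)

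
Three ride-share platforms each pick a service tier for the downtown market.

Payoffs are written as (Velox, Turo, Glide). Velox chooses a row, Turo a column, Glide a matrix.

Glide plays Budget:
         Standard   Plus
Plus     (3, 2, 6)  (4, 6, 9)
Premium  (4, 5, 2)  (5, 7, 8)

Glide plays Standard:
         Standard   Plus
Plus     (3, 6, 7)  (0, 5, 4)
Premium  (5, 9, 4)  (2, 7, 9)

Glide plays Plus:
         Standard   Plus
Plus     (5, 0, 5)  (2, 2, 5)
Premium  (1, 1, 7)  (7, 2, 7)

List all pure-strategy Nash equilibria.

Velox against (Standard, Budget): payoffs 3, 4 → best response Premium.
Velox against (Standard, Standard): payoffs 3, 5 → best response Premium.
Velox against (Standard, Plus): payoffs 5, 1 → best response Plus.
Velox against (Plus, Budget): payoffs 4, 5 → best response Premium.
Velox against (Plus, Standard): payoffs 0, 2 → best response Premium.
Velox against (Plus, Plus): payoffs 2, 7 → best response Premium.
Turo against (Plus, Budget): payoffs 2, 6 → best response Plus.
Turo against (Plus, Standard): payoffs 6, 5 → best response Standard.
Turo against (Plus, Plus): payoffs 0, 2 → best response Plus.
Turo against (Premium, Budget): payoffs 5, 7 → best response Plus.
Turo against (Premium, Standard): payoffs 9, 7 → best response Standard.
Turo against (Premium, Plus): payoffs 1, 2 → best response Plus.
Glide against (Plus, Standard): payoffs 6, 7, 5 → best response Standard.
Glide against (Plus, Plus): payoffs 9, 4, 5 → best response Budget.
Glide against (Premium, Standard): payoffs 2, 4, 7 → best response Plus.
Glide against (Premium, Plus): payoffs 8, 9, 7 → best response Standard.
No profile is a mutual best response for all players.

none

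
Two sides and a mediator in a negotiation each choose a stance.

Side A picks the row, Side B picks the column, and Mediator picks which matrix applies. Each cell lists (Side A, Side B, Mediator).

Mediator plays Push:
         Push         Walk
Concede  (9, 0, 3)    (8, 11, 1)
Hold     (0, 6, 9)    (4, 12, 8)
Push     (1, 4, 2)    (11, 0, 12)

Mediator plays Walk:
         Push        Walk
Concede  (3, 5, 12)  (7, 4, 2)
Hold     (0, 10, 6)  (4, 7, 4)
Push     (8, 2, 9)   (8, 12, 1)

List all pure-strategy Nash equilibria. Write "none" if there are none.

(Concede, Push, Push): Side B can switch to Walk (0 → 11). Not NE.
(Concede, Push, Walk): Side A can switch to Push (3 → 8). Not NE.
(Concede, Walk, Push): Side A can switch to Push (8 → 11). Not NE.
(Concede, Walk, Walk): Side A can switch to Push (7 → 8). Not NE.
(Hold, Push, Push): Side A can switch to Concede (0 → 9). Not NE.
(Hold, Push, Walk): Side A can switch to Concede (0 → 3). Not NE.
(Hold, Walk, Push): Side A can switch to Concede (4 → 8). Not NE.
(Hold, Walk, Walk): Side A can switch to Concede (4 → 7). Not NE.
(Push, Push, Push): Side A can switch to Concede (1 → 9). Not NE.
(Push, Push, Walk): Side B can switch to Walk (2 → 12). Not NE.
(Push, Walk, Push): Side B can switch to Push (0 → 4). Not NE.
(Push, Walk, Walk): Mediator can switch to Push (1 → 12). Not NE.

No pure-strategy Nash equilibrium.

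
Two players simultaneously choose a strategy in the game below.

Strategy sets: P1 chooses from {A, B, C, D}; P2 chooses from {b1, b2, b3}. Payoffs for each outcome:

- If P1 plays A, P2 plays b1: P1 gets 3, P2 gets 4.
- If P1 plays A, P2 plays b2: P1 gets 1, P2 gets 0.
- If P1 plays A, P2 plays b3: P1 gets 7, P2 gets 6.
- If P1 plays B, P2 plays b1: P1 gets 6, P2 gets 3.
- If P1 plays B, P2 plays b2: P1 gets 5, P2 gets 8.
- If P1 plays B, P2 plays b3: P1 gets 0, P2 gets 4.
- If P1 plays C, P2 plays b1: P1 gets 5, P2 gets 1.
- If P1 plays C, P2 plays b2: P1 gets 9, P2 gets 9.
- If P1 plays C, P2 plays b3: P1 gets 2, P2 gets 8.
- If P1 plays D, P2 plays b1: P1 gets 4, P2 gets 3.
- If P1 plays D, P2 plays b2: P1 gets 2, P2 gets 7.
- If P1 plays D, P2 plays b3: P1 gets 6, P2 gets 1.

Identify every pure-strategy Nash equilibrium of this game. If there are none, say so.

The pure Nash equilibria are (A, b3); (C, b2).

(A, b1): P1 can switch to B (3 → 6). Not NE.
(A, b2): P1 can switch to B (1 → 5). Not NE.
(A, b3): P1 gets 7, best alternative 6; P2 gets 6, best alternative 4. No profitable deviation — NE.
(B, b1): P2 can switch to b2 (3 → 8). Not NE.
(B, b2): P1 can switch to C (5 → 9). Not NE.
(B, b3): P1 can switch to A (0 → 7). Not NE.
(C, b1): P1 can switch to B (5 → 6). Not NE.
(C, b2): P1 gets 9, best alternative 5; P2 gets 9, best alternative 8. No profitable deviation — NE.
(C, b3): P1 can switch to A (2 → 7). Not NE.
(D, b1): P1 can switch to B (4 → 6). Not NE.
(D, b2): P1 can switch to B (2 → 5). Not NE.
(D, b3): P1 can switch to A (6 → 7). Not NE.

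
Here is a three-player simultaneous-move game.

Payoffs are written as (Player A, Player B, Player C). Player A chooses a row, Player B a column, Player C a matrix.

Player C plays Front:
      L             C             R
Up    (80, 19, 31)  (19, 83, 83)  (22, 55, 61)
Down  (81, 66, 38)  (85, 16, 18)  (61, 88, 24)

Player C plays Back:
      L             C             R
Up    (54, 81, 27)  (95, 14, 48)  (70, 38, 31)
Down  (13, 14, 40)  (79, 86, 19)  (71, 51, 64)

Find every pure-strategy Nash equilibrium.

none

Player A against (L, Front): payoffs 80, 81 → best response Down.
Player A against (L, Back): payoffs 54, 13 → best response Up.
Player A against (C, Front): payoffs 19, 85 → best response Down.
Player A against (C, Back): payoffs 95, 79 → best response Up.
Player A against (R, Front): payoffs 22, 61 → best response Down.
Player A against (R, Back): payoffs 70, 71 → best response Down.
Player B against (Up, Front): payoffs 19, 83, 55 → best response C.
Player B against (Up, Back): payoffs 81, 14, 38 → best response L.
Player B against (Down, Front): payoffs 66, 16, 88 → best response R.
Player B against (Down, Back): payoffs 14, 86, 51 → best response C.
Player C against (Up, L): payoffs 31, 27 → best response Front.
Player C against (Up, C): payoffs 83, 48 → best response Front.
Player C against (Up, R): payoffs 61, 31 → best response Front.
Player C against (Down, L): payoffs 38, 40 → best response Back.
Player C against (Down, C): payoffs 18, 19 → best response Back.
Player C against (Down, R): payoffs 24, 64 → best response Back.
No profile is a mutual best response for all players.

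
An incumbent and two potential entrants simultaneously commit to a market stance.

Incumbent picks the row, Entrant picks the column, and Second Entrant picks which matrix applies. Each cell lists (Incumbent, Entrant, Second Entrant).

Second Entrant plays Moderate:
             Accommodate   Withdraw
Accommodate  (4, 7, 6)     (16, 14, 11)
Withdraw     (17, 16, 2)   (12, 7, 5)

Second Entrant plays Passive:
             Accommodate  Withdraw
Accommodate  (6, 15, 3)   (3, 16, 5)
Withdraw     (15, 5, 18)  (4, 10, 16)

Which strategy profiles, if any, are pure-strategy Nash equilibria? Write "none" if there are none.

The pure Nash equilibria are (Accommodate, Withdraw, Moderate), (Withdraw, Withdraw, Passive).

Incumbent against (Accommodate, Moderate): payoffs 4, 17 → best response Withdraw.
Incumbent against (Accommodate, Passive): payoffs 6, 15 → best response Withdraw.
Incumbent against (Withdraw, Moderate): payoffs 16, 12 → best response Accommodate.
Incumbent against (Withdraw, Passive): payoffs 3, 4 → best response Withdraw.
Entrant against (Accommodate, Moderate): payoffs 7, 14 → best response Withdraw.
Entrant against (Accommodate, Passive): payoffs 15, 16 → best response Withdraw.
Entrant against (Withdraw, Moderate): payoffs 16, 7 → best response Accommodate.
Entrant against (Withdraw, Passive): payoffs 5, 10 → best response Withdraw.
Second Entrant against (Accommodate, Accommodate): payoffs 6, 3 → best response Moderate.
Second Entrant against (Accommodate, Withdraw): payoffs 11, 5 → best response Moderate.
Second Entrant against (Withdraw, Accommodate): payoffs 2, 18 → best response Passive.
Second Entrant against (Withdraw, Withdraw): payoffs 5, 16 → best response Passive.
Mutual best responses: (Accommodate, Withdraw, Moderate); (Withdraw, Withdraw, Passive).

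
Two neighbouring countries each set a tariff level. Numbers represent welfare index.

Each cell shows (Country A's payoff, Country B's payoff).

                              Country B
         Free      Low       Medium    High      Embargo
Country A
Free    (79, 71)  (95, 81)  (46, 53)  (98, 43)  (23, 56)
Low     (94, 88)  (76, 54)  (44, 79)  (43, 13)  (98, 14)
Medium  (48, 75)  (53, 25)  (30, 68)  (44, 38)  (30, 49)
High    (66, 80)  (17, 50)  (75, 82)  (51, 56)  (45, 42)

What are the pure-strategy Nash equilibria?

Pure-strategy Nash equilibria: (Free, Low); (Low, Free); (High, Medium)

(Free, Free): Country A can switch to Low (79 → 94). Not NE.
(Free, Low): Country A gets 95, best alternative 76; Country B gets 81, best alternative 71. No profitable deviation — NE.
(Free, Medium): Country A can switch to High (46 → 75). Not NE.
(Free, High): Country B can switch to Free (43 → 71). Not NE.
(Free, Embargo): Country A can switch to Low (23 → 98). Not NE.
(Low, Free): Country A gets 94, best alternative 79; Country B gets 88, best alternative 79. No profitable deviation — NE.
(Low, Low): Country A can switch to Free (76 → 95). Not NE.
(Low, Medium): Country A can switch to Free (44 → 46). Not NE.
(Low, High): Country A can switch to Free (43 → 98). Not NE.
(Low, Embargo): Country B can switch to Free (14 → 88). Not NE.
(Medium, Free): Country A can switch to Free (48 → 79). Not NE.
(Medium, Low): Country A can switch to Free (53 → 95). Not NE.
(Medium, Medium): Country A can switch to Free (30 → 46). Not NE.
(Medium, High): Country A can switch to Free (44 → 98). Not NE.
(High, Medium): Country A gets 75, best alternative 46; Country B gets 82, best alternative 80. No profitable deviation — NE.
(The remaining 5 profiles each have a profitable deviation by the same check.)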